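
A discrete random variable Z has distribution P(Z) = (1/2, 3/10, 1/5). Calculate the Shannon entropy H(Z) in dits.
0.4472 dits

Shannon entropy is H(X) = -Σ p(x) log p(x).

For P = (1/2, 3/10, 1/5):
H = -1/2 × log_10(1/2) -3/10 × log_10(3/10) -1/5 × log_10(1/5)
H = 0.4472 dits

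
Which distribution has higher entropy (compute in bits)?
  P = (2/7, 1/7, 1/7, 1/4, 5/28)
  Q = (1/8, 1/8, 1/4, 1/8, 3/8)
P

Computing entropies in bits:
H(P) = 2.2623
H(Q) = 2.1556

Distribution P has higher entropy.

Intuition: The distribution closer to uniform (more spread out) has higher entropy.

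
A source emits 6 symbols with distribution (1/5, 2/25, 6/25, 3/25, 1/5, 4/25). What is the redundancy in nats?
0.0558 nats

Redundancy measures how far a source is from maximum entropy:
R = H_max - H(X)

Maximum entropy for 6 symbols: H_max = log_e(6) = 1.7918 nats
Actual entropy: H(X) = 1.7360 nats
Redundancy: R = 1.7918 - 1.7360 = 0.0558 nats

This redundancy represents potential for compression: the source could be compressed by 0.0558 nats per symbol.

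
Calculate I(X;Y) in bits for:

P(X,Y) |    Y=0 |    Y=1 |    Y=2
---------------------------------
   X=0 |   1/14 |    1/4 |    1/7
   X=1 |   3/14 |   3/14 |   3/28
0.0559 bits

Mutual information: I(X;Y) = H(X) + H(Y) - H(X,Y)

Marginals:
P(X) = (13/28, 15/28), H(X) = 0.9963 bits
P(Y) = (2/7, 13/28, 1/4), H(Y) = 1.5303 bits

Joint entropy: H(X,Y) = 2.4707 bits

I(X;Y) = 0.9963 + 1.5303 - 2.4707 = 0.0559 bits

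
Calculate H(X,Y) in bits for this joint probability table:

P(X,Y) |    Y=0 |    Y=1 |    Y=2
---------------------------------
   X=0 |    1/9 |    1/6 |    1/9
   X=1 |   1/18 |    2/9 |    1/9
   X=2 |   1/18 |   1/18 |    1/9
3.0169 bits

Joint entropy is H(X,Y) = -Σ_{x,y} p(x,y) log p(x,y).

Summing over all non-zero entries:
H(X,Y) = -[1/9·log_2(1/9) + 1/6·log_2(1/6) + 1/9·log_2(1/9) + 1/18·log_2(1/18) + 2/9·log_2(2/9) + 1/9·log_2(1/9) + 1/18·log_2(1/18) + 1/18·log_2(1/18) + 1/9·log_2(1/9)]
H(X,Y) = 3.0169 bits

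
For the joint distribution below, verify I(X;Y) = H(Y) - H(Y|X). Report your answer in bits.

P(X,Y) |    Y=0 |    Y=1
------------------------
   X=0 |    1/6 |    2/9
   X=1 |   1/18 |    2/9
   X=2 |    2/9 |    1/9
I(X;Y) = 0.1013 bits

Mutual information has multiple equivalent forms:
- I(X;Y) = H(X) - H(X|Y)
- I(X;Y) = H(Y) - H(Y|X)
- I(X;Y) = H(X) + H(Y) - H(X,Y)

Computing all quantities:
H(X) = 1.5715, H(Y) = 0.9911, H(X,Y) = 2.4613
H(X|Y) = 1.4702, H(Y|X) = 0.8898

Verification:
H(X) - H(X|Y) = 1.5715 - 1.4702 = 0.1013
H(Y) - H(Y|X) = 0.9911 - 0.8898 = 0.1013
H(X) + H(Y) - H(X,Y) = 1.5715 + 0.9911 - 2.4613 = 0.1013

All forms give I(X;Y) = 0.1013 bits. ✓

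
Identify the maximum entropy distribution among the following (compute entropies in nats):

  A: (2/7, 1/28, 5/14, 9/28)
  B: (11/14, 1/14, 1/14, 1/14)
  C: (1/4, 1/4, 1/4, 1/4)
C

For a discrete distribution over n outcomes, entropy is maximized by the uniform distribution.

Computing entropies:
H(A) = 1.2095 nats
H(B) = 0.7550 nats
H(C) = 1.3863 nats

The uniform distribution (where all probabilities equal 1/4) achieves the maximum entropy of log_e(4) = 1.3863 nats.

Distribution C has the highest entropy.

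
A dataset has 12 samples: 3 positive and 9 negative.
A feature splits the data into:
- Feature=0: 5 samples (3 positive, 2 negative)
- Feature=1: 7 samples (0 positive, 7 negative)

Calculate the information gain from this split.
0.4067 bits

Information Gain = H(Y) - H(Y|Feature)

Before split:
P(positive) = 3/12 = 0.2500
H(Y) = 0.8113 bits

After split:
Feature=0: H = 0.9710 bits (weight = 5/12)
Feature=1: H = 0.0000 bits (weight = 7/12)
H(Y|Feature) = (5/12)×0.9710 + (7/12)×0.0000 = 0.4046 bits

Information Gain = 0.8113 - 0.4046 = 0.4067 bits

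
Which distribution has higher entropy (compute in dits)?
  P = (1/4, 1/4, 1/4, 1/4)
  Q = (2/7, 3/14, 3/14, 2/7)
P

Computing entropies in dits:
H(P) = 0.6021
H(Q) = 0.5976

Distribution P has higher entropy.

Intuition: The distribution closer to uniform (more spread out) has higher entropy.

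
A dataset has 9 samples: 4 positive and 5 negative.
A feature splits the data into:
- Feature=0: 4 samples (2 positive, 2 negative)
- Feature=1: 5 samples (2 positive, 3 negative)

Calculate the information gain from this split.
0.0072 bits

Information Gain = H(Y) - H(Y|Feature)

Before split:
P(positive) = 4/9 = 0.4444
H(Y) = 0.9911 bits

After split:
Feature=0: H = 1.0000 bits (weight = 4/9)
Feature=1: H = 0.9710 bits (weight = 5/9)
H(Y|Feature) = (4/9)×1.0000 + (5/9)×0.9710 = 0.9839 bits

Information Gain = 0.9911 - 0.9839 = 0.0072 bits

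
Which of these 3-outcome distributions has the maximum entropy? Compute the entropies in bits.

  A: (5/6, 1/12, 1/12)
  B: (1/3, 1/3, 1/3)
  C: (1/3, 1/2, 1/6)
B

For a discrete distribution over n outcomes, entropy is maximized by the uniform distribution.

Computing entropies:
H(A) = 0.8167 bits
H(B) = 1.5850 bits
H(C) = 1.4591 bits

The uniform distribution (where all probabilities equal 1/3) achieves the maximum entropy of log_2(3) = 1.5850 bits.

Distribution B has the highest entropy.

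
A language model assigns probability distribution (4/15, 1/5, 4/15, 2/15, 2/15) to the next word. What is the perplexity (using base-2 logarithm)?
4.7785

Perplexity is 2^H (or exp(H) for natural log).

First, H = -Σ p log p = 2.2566 bits
Perplexity = 2^2.2566 = 4.7785

Interpretation: The model's uncertainty is equivalent to choosing uniformly among 4.8 options.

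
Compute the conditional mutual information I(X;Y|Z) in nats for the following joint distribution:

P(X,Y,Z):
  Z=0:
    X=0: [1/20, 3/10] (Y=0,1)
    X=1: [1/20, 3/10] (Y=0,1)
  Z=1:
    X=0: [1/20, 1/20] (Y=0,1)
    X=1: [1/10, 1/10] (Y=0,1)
0.0000 nats

Conditional mutual information: I(X;Y|Z) = H(X|Z) + H(Y|Z) - H(X,Y|Z)

H(Z) = 0.6109
H(X,Z) = 1.2870 → H(X|Z) = 0.6762
H(Y,Z) = 1.1059 → H(Y|Z) = 0.4950
H(X,Y,Z) = 1.7820 → H(X,Y|Z) = 1.1712

I(X;Y|Z) = 0.6762 + 0.4950 - 1.1712 = 0.0000 nats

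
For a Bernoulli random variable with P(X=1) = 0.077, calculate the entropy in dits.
0.1179 dits

The binary entropy function is:
H(p) = -p log(p) - (1-p) log(1-p)

H(0.077) = -0.077 × log_10(0.077) - 0.923 × log_10(0.923)
H(0.077) = 0.1179 dits

Note: Binary entropy is maximized at p=0.5 (H=1 bit) and minimized at p=0 or p=1 (H=0).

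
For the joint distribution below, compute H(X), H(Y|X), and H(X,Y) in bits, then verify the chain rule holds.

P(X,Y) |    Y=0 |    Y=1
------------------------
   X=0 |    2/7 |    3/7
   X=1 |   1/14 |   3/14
H(X,Y) = 1.7885, H(X) = 0.8631, H(Y|X) = 0.9253 (all in bits)

Chain rule: H(X,Y) = H(X) + H(Y|X)

Left side — joint entropy directly:
H(X,Y) = -Σ p(x,y) log p(x,y) = 1.7885 bits

Right side — compute H(Y|X) from the conditional distributions:
P(X) = (5/7, 2/7), so H(X) = 0.8631 bits
H(Y|X) = Σ_x P(X=x) · H(Y|X=x):
  P(Y|X=0) = (2/5, 3/5), H(Y|X=0) = 0.9710, weight P(X=0) = 5/7
  P(Y|X=1) = (1/4, 3/4), H(Y|X=1) = 0.8113, weight P(X=1) = 2/7
H(Y|X) = 0.9253 bits

H(X) + H(Y|X) = 0.8631 + 0.9253 = 1.7885 bits

Both sides equal 1.7885 bits. ✓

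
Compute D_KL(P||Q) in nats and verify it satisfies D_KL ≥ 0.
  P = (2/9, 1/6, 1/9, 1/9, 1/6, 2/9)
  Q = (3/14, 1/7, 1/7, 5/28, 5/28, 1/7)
0.0398 nats

KL divergence satisfies the Gibbs inequality: D_KL(P||Q) ≥ 0 for all distributions P, Q.

D_KL(P||Q) = Σ p(x) log(p(x)/q(x))
Term by term:
  x=0: 2/9 × log_e[(2/9)/(3/14)] = 0.0081
  x=1: 1/6 × log_e[(1/6)/(1/7)] = 0.0257
  x=2: 1/9 × log_e[(1/9)/(1/7)] = -0.0279
  x=3: 1/9 × log_e[(1/9)/(5/28)] = -0.0527
  x=4: 1/6 × log_e[(1/6)/(5/28)] = -0.0115
  x=5: 2/9 × log_e[(2/9)/(1/7)] = 0.0982
D_KL(P||Q) = 0.0398 nats

D_KL(P||Q) = 0.0398 ≥ 0 ✓

This non-negativity is a fundamental property: relative entropy cannot be negative because it measures how different Q is from P.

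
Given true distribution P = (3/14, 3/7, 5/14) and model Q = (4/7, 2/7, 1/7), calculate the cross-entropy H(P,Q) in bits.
1.9502 bits

Cross-entropy: H(P,Q) = -Σ p(x) log q(x)

Alternatively: H(P,Q) = H(P) + D_KL(P||Q)
H(P) = 1.5306 bits
D_KL(P||Q) = 0.4196 bits

H(P,Q) = 1.5306 + 0.4196 = 1.9502 bits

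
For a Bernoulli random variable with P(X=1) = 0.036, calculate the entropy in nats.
0.1550 nats

The binary entropy function is:
H(p) = -p log(p) - (1-p) log(1-p)

H(0.036) = -0.036 × log_e(0.036) - 0.964 × log_e(0.964)
H(0.036) = 0.1550 nats

Note: Binary entropy is maximized at p=0.5 (H=1 bit) and minimized at p=0 or p=1 (H=0).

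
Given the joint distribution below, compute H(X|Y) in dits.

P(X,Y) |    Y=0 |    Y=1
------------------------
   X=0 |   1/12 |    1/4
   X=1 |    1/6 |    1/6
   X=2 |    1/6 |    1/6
0.4642 dits

Using the chain rule: H(X|Y) = H(X,Y) - H(Y)

First, compute H(X,Y) = 0.7592 dits

Marginal P(Y) = (5/12, 7/12)
H(Y) = 0.2950 dits

H(X|Y) = H(X,Y) - H(Y) = 0.7592 - 0.2950 = 0.4642 dits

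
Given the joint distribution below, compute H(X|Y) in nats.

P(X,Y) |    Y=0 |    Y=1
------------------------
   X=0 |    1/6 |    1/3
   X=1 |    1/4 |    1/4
0.6788 nats

Using the chain rule: H(X|Y) = H(X,Y) - H(Y)

First, compute H(X,Y) = 1.3580 nats

Marginal P(Y) = (5/12, 7/12)
H(Y) = 0.6792 nats

H(X|Y) = H(X,Y) - H(Y) = 1.3580 - 0.6792 = 0.6788 nats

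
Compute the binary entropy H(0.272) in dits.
0.2542 dits

The binary entropy function is:
H(p) = -p log(p) - (1-p) log(1-p)

H(0.272) = -0.272 × log_10(0.272) - 0.728 × log_10(0.728)
H(0.272) = 0.2542 dits

Note: Binary entropy is maximized at p=0.5 (H=1 bit) and minimized at p=0 or p=1 (H=0).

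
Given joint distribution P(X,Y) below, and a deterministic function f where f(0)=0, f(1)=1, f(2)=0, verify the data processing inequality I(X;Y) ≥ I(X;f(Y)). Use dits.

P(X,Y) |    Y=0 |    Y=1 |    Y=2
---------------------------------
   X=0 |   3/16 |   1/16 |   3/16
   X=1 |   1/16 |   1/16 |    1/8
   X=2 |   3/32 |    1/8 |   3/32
I(X;Y) = 0.0174, I(X;f(Y)) = 0.0139, inequality holds: 0.0174 ≥ 0.0139

Data Processing Inequality: For any Markov chain X → Y → Z, we have I(X;Y) ≥ I(X;Z).

Here Z = f(Y) is a deterministic function of Y, forming X → Y → Z.

Original I(X;Y) = 0.0174 dits

After applying f:
P(X,Z) where Z=f(Y):
- P(X,Z=0) = P(X,Y=0) + P(X,Y=2)
- P(X,Z=1) = P(X,Y=1)

I(X;Z) = I(X;f(Y)) = 0.0139 dits

Verification: 0.0174 ≥ 0.0139 ✓

Information cannot be created by processing; the function f can only lose information about X.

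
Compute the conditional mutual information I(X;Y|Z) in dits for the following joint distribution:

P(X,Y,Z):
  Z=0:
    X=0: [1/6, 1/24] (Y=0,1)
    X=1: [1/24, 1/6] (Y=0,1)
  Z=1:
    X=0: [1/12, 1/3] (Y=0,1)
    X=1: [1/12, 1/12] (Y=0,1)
0.0457 dits

Conditional mutual information: I(X;Y|Z) = H(X|Z) + H(Y|Z) - H(X,Y|Z)

H(Z) = 0.2950
H(X,Z) = 0.5720 → H(X|Z) = 0.2770
H(Y,Z) = 0.5720 → H(Y|Z) = 0.2770
H(X,Y,Z) = 0.8032 → H(X,Y|Z) = 0.5083

I(X;Y|Z) = 0.2770 + 0.2770 - 0.5083 = 0.0457 dits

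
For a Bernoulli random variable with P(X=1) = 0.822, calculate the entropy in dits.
0.2034 dits

The binary entropy function is:
H(p) = -p log(p) - (1-p) log(1-p)

H(0.822) = -0.822 × log_10(0.822) - 0.178 × log_10(0.178)
H(0.822) = 0.2034 dits

Note: Binary entropy is maximized at p=0.5 (H=1 bit) and minimized at p=0 or p=1 (H=0).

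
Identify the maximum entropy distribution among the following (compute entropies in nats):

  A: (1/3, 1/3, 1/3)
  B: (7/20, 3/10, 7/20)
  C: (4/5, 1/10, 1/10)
A

For a discrete distribution over n outcomes, entropy is maximized by the uniform distribution.

Computing entropies:
H(A) = 1.0986 nats
H(B) = 1.0961 nats
H(C) = 0.6390 nats

The uniform distribution (where all probabilities equal 1/3) achieves the maximum entropy of log_e(3) = 1.0986 nats.

Distribution A has the highest entropy.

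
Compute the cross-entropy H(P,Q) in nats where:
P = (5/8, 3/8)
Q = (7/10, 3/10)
0.6744 nats

Cross-entropy: H(P,Q) = -Σ p(x) log q(x)

Alternatively: H(P,Q) = H(P) + D_KL(P||Q)
H(P) = 0.6616 nats
D_KL(P||Q) = 0.0128 nats

H(P,Q) = 0.6616 + 0.0128 = 0.6744 nats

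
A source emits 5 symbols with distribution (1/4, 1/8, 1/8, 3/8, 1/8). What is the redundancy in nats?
0.1153 nats

Redundancy measures how far a source is from maximum entropy:
R = H_max - H(X)

Maximum entropy for 5 symbols: H_max = log_e(5) = 1.6094 nats
Actual entropy: H(X) = 1.4942 nats
Redundancy: R = 1.6094 - 1.4942 = 0.1153 nats

This redundancy represents potential for compression: the source could be compressed by 0.1153 nats per symbol.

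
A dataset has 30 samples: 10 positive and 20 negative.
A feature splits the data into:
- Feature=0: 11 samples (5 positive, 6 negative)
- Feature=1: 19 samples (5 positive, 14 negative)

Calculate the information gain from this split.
0.0272 bits

Information Gain = H(Y) - H(Y|Feature)

Before split:
P(positive) = 10/30 = 0.3333
H(Y) = 0.9183 bits

After split:
Feature=0: H = 0.9940 bits (weight = 11/30)
Feature=1: H = 0.8315 bits (weight = 19/30)
H(Y|Feature) = (11/30)×0.9940 + (19/30)×0.8315 = 0.8911 bits

Information Gain = 0.9183 - 0.8911 = 0.0272 bits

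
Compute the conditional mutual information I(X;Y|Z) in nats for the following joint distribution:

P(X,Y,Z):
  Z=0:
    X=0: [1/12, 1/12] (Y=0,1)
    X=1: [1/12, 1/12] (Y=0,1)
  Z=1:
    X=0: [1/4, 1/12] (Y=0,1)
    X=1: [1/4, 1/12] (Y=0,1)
0.0000 nats

Conditional mutual information: I(X;Y|Z) = H(X|Z) + H(Y|Z) - H(X,Y|Z)

H(Z) = 0.6365
H(X,Z) = 1.3297 → H(X|Z) = 0.6931
H(Y,Z) = 1.2425 → H(Y|Z) = 0.6059
H(X,Y,Z) = 1.9356 → H(X,Y|Z) = 1.2991

I(X;Y|Z) = 0.6931 + 0.6059 - 1.2991 = 0.0000 nats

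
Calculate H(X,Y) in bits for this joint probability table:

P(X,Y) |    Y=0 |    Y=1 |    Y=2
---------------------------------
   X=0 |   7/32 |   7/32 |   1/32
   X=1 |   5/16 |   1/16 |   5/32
2.3084 bits

Joint entropy is H(X,Y) = -Σ_{x,y} p(x,y) log p(x,y).

Summing over all non-zero entries:
H(X,Y) = -[7/32·log_2(7/32) + 7/32·log_2(7/32) + 1/32·log_2(1/32) + 5/16·log_2(5/16) + 1/16·log_2(1/16) + 5/32·log_2(5/32)]
H(X,Y) = 2.3084 bits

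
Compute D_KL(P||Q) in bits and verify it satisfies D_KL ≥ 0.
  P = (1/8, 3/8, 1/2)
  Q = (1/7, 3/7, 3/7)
0.0149 bits

KL divergence satisfies the Gibbs inequality: D_KL(P||Q) ≥ 0 for all distributions P, Q.

D_KL(P||Q) = Σ p(x) log(p(x)/q(x))
Term by term:
  x=0: 1/8 × log_2[(1/8)/(1/7)] = -0.0241
  x=1: 3/8 × log_2[(3/8)/(3/7)] = -0.0722
  x=2: 1/2 × log_2[(1/2)/(3/7)] = 0.1112
D_KL(P||Q) = 0.0149 bits

D_KL(P||Q) = 0.0149 ≥ 0 ✓

This non-negativity is a fundamental property: relative entropy cannot be negative because it measures how different Q is from P.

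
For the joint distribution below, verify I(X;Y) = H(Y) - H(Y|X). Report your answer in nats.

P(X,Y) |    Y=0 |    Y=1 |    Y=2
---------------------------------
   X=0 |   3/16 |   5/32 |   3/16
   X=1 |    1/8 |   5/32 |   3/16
I(X;Y) = 0.0043 nats

Mutual information has multiple equivalent forms:
- I(X;Y) = H(X) - H(X|Y)
- I(X;Y) = H(Y) - H(Y|X)
- I(X;Y) = H(X) + H(Y) - H(X,Y)

Computing all quantities:
H(X) = 0.6912, H(Y) = 1.0948, H(X,Y) = 1.7816
H(X|Y) = 0.6869, H(Y|X) = 1.0904

Verification:
H(X) - H(X|Y) = 0.6912 - 0.6869 = 0.0043
H(Y) - H(Y|X) = 1.0948 - 1.0904 = 0.0043
H(X) + H(Y) - H(X,Y) = 0.6912 + 1.0948 - 1.7816 = 0.0043

All forms give I(X;Y) = 0.0043 nats. ✓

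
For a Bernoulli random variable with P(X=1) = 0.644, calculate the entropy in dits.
0.2828 dits

The binary entropy function is:
H(p) = -p log(p) - (1-p) log(1-p)

H(0.644) = -0.644 × log_10(0.644) - 0.356 × log_10(0.356)
H(0.644) = 0.2828 dits

Note: Binary entropy is maximized at p=0.5 (H=1 bit) and minimized at p=0 or p=1 (H=0).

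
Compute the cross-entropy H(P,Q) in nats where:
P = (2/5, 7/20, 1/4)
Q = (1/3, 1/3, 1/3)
1.0986 nats

Cross-entropy: H(P,Q) = -Σ p(x) log q(x)

Alternatively: H(P,Q) = H(P) + D_KL(P||Q)
H(P) = 1.0805 nats
D_KL(P||Q) = 0.0181 nats

H(P,Q) = 1.0805 + 0.0181 = 1.0986 nats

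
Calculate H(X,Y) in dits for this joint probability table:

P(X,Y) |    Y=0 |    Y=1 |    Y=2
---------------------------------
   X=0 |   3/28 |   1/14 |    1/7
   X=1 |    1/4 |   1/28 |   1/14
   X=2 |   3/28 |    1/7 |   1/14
0.8971 dits

Joint entropy is H(X,Y) = -Σ_{x,y} p(x,y) log p(x,y).

Summing over all non-zero entries:
H(X,Y) = -[3/28·log_10(3/28) + 1/14·log_10(1/14) + 1/7·log_10(1/7) + 1/4·log_10(1/4) + 1/28·log_10(1/28) + 1/14·log_10(1/14) + 3/28·log_10(3/28) + 1/7·log_10(1/7) + 1/14·log_10(1/14)]
H(X,Y) = 0.8971 dits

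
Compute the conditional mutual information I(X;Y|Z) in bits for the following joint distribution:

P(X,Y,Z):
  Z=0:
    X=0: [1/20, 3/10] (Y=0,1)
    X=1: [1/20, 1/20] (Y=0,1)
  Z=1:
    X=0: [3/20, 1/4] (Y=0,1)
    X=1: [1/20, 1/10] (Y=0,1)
0.0374 bits

Conditional mutual information: I(X;Y|Z) = H(X|Z) + H(Y|Z) - H(X,Y|Z)

H(Z) = 0.9928
H(X,Z) = 1.8016 → H(X|Z) = 0.8088
H(Y,Z) = 1.8568 → H(Y|Z) = 0.8640
H(X,Y,Z) = 2.6282 → H(X,Y|Z) = 1.6354

I(X;Y|Z) = 0.8088 + 0.8640 - 1.6354 = 0.0374 bits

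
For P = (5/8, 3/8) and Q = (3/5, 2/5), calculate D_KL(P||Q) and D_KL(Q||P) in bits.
D_KL(P||Q) = 0.0019, D_KL(Q||P) = 0.0019

KL divergence is not symmetric: D_KL(P||Q) ≠ D_KL(Q||P) in general.

D_KL(P||Q) = 0.0019 bits
D_KL(Q||P) = 0.0019 bits

In this case they happen to be equal (to 4 decimal places).

This asymmetry is why KL divergence is not a true distance metric.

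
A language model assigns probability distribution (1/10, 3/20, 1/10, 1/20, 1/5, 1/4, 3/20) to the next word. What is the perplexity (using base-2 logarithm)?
6.3465

Perplexity is 2^H (or exp(H) for natural log).

First, H = -Σ p log p = 2.6660 bits
Perplexity = 2^2.6660 = 6.3465

Interpretation: The model's uncertainty is equivalent to choosing uniformly among 6.3 options.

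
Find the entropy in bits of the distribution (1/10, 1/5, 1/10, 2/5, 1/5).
2.1219 bits

Shannon entropy is H(X) = -Σ p(x) log p(x).

For P = (1/10, 1/5, 1/10, 2/5, 1/5):
H = -1/10 × log_2(1/10) -1/5 × log_2(1/5) -1/10 × log_2(1/10) -2/5 × log_2(2/5) -1/5 × log_2(1/5)
H = 2.1219 bits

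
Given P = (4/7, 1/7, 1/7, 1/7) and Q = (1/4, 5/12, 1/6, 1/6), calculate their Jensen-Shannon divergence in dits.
0.0296 dits

Jensen-Shannon divergence is:
JSD(P||Q) = 0.5 × D_KL(P||M) + 0.5 × D_KL(Q||M)
where M = 0.5 × (P + Q) is the mixture distribution.

M = 0.5 × (4/7, 1/7, 1/7, 1/7) + 0.5 × (1/4, 5/12, 1/6, 1/6) = (0.410714, 0.279762, 0.154762, 0.154762)

D_KL(P||M) = 0.0303 dits
D_KL(Q||M) = 0.0289 dits

JSD(P||Q) = 0.5 × 0.0303 + 0.5 × 0.0289 = 0.0296 dits

Unlike KL divergence, JSD is symmetric and bounded: 0 ≤ JSD ≤ log(2).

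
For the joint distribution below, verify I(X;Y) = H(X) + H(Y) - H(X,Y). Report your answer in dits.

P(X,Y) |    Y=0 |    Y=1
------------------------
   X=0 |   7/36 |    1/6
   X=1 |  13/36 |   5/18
I(X;Y) = 0.0001 dits

Mutual information has multiple equivalent forms:
- I(X;Y) = H(X) - H(X|Y)
- I(X;Y) = H(Y) - H(Y|X)
- I(X;Y) = H(X) + H(Y) - H(X,Y)

Computing all quantities:
H(X) = 0.2841, H(Y) = 0.2983, H(X,Y) = 0.5823
H(X|Y) = 0.2839, H(Y|X) = 0.2982

Verification:
H(X) - H(X|Y) = 0.2841 - 0.2839 = 0.0001
H(Y) - H(Y|X) = 0.2983 - 0.2982 = 0.0001
H(X) + H(Y) - H(X,Y) = 0.2841 + 0.2983 - 0.5823 = 0.0001

All forms give I(X;Y) = 0.0001 dits. ✓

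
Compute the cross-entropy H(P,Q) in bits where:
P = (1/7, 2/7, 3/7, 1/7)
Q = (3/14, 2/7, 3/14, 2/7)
2.0445 bits

Cross-entropy: H(P,Q) = -Σ p(x) log q(x)

Alternatively: H(P,Q) = H(P) + D_KL(P||Q)
H(P) = 1.8424 bits
D_KL(P||Q) = 0.2021 bits

H(P,Q) = 1.8424 + 0.2021 = 2.0445 bits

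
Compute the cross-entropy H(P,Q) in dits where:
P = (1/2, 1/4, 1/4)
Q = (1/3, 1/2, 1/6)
0.5084 dits

Cross-entropy: H(P,Q) = -Σ p(x) log q(x)

Alternatively: H(P,Q) = H(P) + D_KL(P||Q)
H(P) = 0.4515 dits
D_KL(P||Q) = 0.0568 dits

H(P,Q) = 0.4515 + 0.0568 = 0.5084 dits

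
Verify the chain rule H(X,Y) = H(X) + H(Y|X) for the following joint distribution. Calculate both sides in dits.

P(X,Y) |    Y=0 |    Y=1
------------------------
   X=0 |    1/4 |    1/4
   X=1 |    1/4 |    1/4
H(X,Y) = 0.6021, H(X) = 0.3010, H(Y|X) = 0.3010 (all in dits)

Chain rule: H(X,Y) = H(X) + H(Y|X)

Left side — joint entropy directly:
H(X,Y) = -Σ p(x,y) log p(x,y) = 0.6021 dits

Right side — compute H(Y|X) from the conditional distributions:
P(X) = (1/2, 1/2), so H(X) = 0.3010 dits
H(Y|X) = Σ_x P(X=x) · H(Y|X=x):
  P(Y|X=0) = (1/2, 1/2), H(Y|X=0) = 0.3010, weight P(X=0) = 1/2
  P(Y|X=1) = (1/2, 1/2), H(Y|X=1) = 0.3010, weight P(X=1) = 1/2
H(Y|X) = 0.3010 dits

H(X) + H(Y|X) = 0.3010 + 0.3010 = 0.6021 dits

Both sides equal 0.6021 dits. ✓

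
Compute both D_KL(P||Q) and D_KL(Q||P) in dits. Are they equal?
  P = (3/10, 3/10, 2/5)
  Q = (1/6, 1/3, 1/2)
D_KL(P||Q) = 0.0241, D_KL(Q||P) = 0.0212

KL divergence is not symmetric: D_KL(P||Q) ≠ D_KL(Q||P) in general.

D_KL(P||Q) = 0.0241 dits
D_KL(Q||P) = 0.0212 dits

No, they are not equal!

This asymmetry is why KL divergence is not a true distance metric.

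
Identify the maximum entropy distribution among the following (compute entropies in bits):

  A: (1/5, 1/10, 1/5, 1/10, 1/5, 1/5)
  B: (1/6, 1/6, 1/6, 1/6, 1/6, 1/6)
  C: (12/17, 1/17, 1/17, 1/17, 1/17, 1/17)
B

For a discrete distribution over n outcomes, entropy is maximized by the uniform distribution.

Computing entropies:
H(A) = 2.5219 bits
H(B) = 2.5850 bits
H(C) = 1.5569 bits

The uniform distribution (where all probabilities equal 1/6) achieves the maximum entropy of log_2(6) = 2.5850 bits.

Distribution B has the highest entropy.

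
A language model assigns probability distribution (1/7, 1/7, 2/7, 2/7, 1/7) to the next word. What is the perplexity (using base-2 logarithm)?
4.7107

Perplexity is 2^H (or exp(H) for natural log).

First, H = -Σ p log p = 2.2359 bits
Perplexity = 2^2.2359 = 4.7107

Interpretation: The model's uncertainty is equivalent to choosing uniformly among 4.7 options.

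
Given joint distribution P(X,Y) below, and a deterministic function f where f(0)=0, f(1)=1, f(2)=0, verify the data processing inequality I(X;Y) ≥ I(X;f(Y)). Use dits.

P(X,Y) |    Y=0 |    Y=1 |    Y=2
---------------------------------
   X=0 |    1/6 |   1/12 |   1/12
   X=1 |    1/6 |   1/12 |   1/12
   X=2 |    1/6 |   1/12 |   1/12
I(X;Y) = 0.0000, I(X;f(Y)) = 0.0000, inequality holds: 0.0000 ≥ 0.0000

Data Processing Inequality: For any Markov chain X → Y → Z, we have I(X;Y) ≥ I(X;Z).

Here Z = f(Y) is a deterministic function of Y, forming X → Y → Z.

Original I(X;Y) = 0.0000 dits

After applying f:
P(X,Z) where Z=f(Y):
- P(X,Z=0) = P(X,Y=0) + P(X,Y=2)
- P(X,Z=1) = P(X,Y=1)

I(X;Z) = I(X;f(Y)) = 0.0000 dits

Verification: 0.0000 ≥ 0.0000 ✓

Information cannot be created by processing; the function f can only lose information about X.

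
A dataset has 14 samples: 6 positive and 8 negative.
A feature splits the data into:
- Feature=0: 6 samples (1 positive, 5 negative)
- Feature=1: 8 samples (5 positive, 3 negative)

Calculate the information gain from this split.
0.1613 bits

Information Gain = H(Y) - H(Y|Feature)

Before split:
P(positive) = 6/14 = 0.4286
H(Y) = 0.9852 bits

After split:
Feature=0: H = 0.6500 bits (weight = 6/14)
Feature=1: H = 0.9544 bits (weight = 8/14)
H(Y|Feature) = (6/14)×0.6500 + (8/14)×0.9544 = 0.8240 bits

Information Gain = 0.9852 - 0.8240 = 0.1613 bits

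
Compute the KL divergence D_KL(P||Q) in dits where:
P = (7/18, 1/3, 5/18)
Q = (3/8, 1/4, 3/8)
0.0116 dits

KL divergence: D_KL(P||Q) = Σ p(x) log(p(x)/q(x))

Computing term by term:
  x=0: 7/18 × log_10[(7/18)/(3/8)] = 7/18 × 0.0158 = 0.0061
  x=1: 1/3 × log_10[(1/3)/(1/4)] = 1/3 × 0.1249 = 0.0416
  x=2: 5/18 × log_10[(5/18)/(3/8)] = 5/18 × -0.1303 = -0.0362

D_KL(P||Q) = 0.0116 dits

Note: KL divergence is always non-negative and equals 0 iff P = Q.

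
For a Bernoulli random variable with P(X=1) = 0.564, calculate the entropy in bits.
0.9881 bits

The binary entropy function is:
H(p) = -p log(p) - (1-p) log(1-p)

H(0.564) = -0.564 × log_2(0.564) - 0.436 × log_2(0.436)
H(0.564) = 0.9881 bits

Note: Binary entropy is maximized at p=0.5 (H=1 bit) and minimized at p=0 or p=1 (H=0).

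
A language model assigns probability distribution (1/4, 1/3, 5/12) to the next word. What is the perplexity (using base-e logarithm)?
2.9375

Perplexity is e^H (or exp(H) for natural log).

First, H = -Σ p log p = 1.0776 nats
Perplexity = e^1.0776 = 2.9375

Interpretation: The model's uncertainty is equivalent to choosing uniformly among 2.9 options.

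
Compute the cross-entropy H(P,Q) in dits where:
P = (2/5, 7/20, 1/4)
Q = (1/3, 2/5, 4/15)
0.4736 dits

Cross-entropy: H(P,Q) = -Σ p(x) log q(x)

Alternatively: H(P,Q) = H(P) + D_KL(P||Q)
H(P) = 0.4693 dits
D_KL(P||Q) = 0.0044 dits

H(P,Q) = 0.4693 + 0.0044 = 0.4736 dits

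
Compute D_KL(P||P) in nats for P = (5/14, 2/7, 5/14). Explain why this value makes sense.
0.0000 nats

KL divergence satisfies the Gibbs inequality: D_KL(P||Q) ≥ 0 for all distributions P, Q.

D_KL(P||Q) = Σ p(x) log(p(x)/q(x))
Each term is p(x) × log_e(p(x)/p(x)) = p(x) × log_e(1) = 0, so the sum is 0.
D_KL(P||Q) = 0.0000 nats

When P = Q, the KL divergence is exactly 0, as there is no 'divergence' between identical distributions.

This non-negativity is a fundamental property: relative entropy cannot be negative because it measures how different Q is from P.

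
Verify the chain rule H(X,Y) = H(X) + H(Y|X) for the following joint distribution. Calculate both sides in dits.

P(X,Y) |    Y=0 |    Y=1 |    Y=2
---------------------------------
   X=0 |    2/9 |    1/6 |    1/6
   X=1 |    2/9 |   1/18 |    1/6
H(X,Y) = 0.7491, H(X) = 0.2983, H(Y|X) = 0.4508 (all in dits)

Chain rule: H(X,Y) = H(X) + H(Y|X)

Left side — joint entropy directly:
H(X,Y) = -Σ p(x,y) log p(x,y) = 0.7491 dits

Right side — compute H(Y|X) from the conditional distributions:
P(X) = (5/9, 4/9), so H(X) = 0.2983 dits
H(Y|X) = Σ_x P(X=x) · H(Y|X=x):
  P(Y|X=0) = (2/5, 3/10, 3/10), H(Y|X=0) = 0.4729, weight P(X=0) = 5/9
  P(Y|X=1) = (1/2, 1/8, 3/8), H(Y|X=1) = 0.4231, weight P(X=1) = 4/9
H(Y|X) = 0.4508 dits

H(X) + H(Y|X) = 0.2983 + 0.4508 = 0.7491 dits

Both sides equal 0.7491 dits. ✓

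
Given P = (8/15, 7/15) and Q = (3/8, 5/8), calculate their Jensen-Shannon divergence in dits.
0.0055 dits

Jensen-Shannon divergence is:
JSD(P||Q) = 0.5 × D_KL(P||M) + 0.5 × D_KL(Q||M)
where M = 0.5 × (P + Q) is the mixture distribution.

M = 0.5 × (8/15, 7/15) + 0.5 × (3/8, 5/8) = (0.454167, 0.545833)

D_KL(P||M) = 0.0055 dits
D_KL(Q||M) = 0.0056 dits

JSD(P||Q) = 0.5 × 0.0055 + 0.5 × 0.0056 = 0.0055 dits

Unlike KL divergence, JSD is symmetric and bounded: 0 ≤ JSD ≤ log(2).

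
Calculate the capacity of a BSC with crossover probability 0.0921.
0.5566 bits

For a binary symmetric channel (BSC) with error probability p:
Capacity C = 1 - H(p) bits per symbol

where H(p) = -p log₂(p) - (1-p) log₂(1-p) is the binary entropy function.

H(0.0921) = 0.4434 bits
C = 1 - 0.4434 = 0.5566 bits per symbol

This means we can reliably transmit up to 0.5566 bits of information per channel use.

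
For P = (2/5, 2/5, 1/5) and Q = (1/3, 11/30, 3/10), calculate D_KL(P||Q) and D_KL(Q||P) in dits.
D_KL(P||Q) = 0.0116, D_KL(Q||P) = 0.0126

KL divergence is not symmetric: D_KL(P||Q) ≠ D_KL(Q||P) in general.

D_KL(P||Q) = 0.0116 dits
D_KL(Q||P) = 0.0126 dits

No, they are not equal!

This asymmetry is why KL divergence is not a true distance metric.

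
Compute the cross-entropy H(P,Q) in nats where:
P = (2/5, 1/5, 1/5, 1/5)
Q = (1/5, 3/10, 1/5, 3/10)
1.4473 nats

Cross-entropy: H(P,Q) = -Σ p(x) log q(x)

Alternatively: H(P,Q) = H(P) + D_KL(P||Q)
H(P) = 1.3322 nats
D_KL(P||Q) = 0.1151 nats

H(P,Q) = 1.3322 + 0.1151 = 1.4473 nats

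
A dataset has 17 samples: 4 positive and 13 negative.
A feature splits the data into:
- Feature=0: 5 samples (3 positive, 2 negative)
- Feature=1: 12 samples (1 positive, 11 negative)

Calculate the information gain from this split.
0.2094 bits

Information Gain = H(Y) - H(Y|Feature)

Before split:
P(positive) = 4/17 = 0.2353
H(Y) = 0.7871 bits

After split:
Feature=0: H = 0.9710 bits (weight = 5/17)
Feature=1: H = 0.4138 bits (weight = 12/17)
H(Y|Feature) = (5/17)×0.9710 + (12/17)×0.4138 = 0.5777 bits

Information Gain = 0.7871 - 0.5777 = 0.2094 bits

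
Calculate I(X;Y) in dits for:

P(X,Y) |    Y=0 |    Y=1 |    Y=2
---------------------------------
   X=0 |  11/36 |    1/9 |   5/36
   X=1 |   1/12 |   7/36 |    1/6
0.0322 dits

Mutual information: I(X;Y) = H(X) + H(Y) - H(X,Y)

Marginals:
P(X) = (5/9, 4/9), H(X) = 0.2983 dits
P(Y) = (7/18, 11/36, 11/36), H(Y) = 0.4742 dits

Joint entropy: H(X,Y) = 0.7403 dits

I(X;Y) = 0.2983 + 0.4742 - 0.7403 = 0.0322 dits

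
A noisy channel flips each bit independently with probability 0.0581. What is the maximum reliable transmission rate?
0.6801 bits

For a binary symmetric channel (BSC) with error probability p:
Capacity C = 1 - H(p) bits per symbol

where H(p) = -p log₂(p) - (1-p) log₂(1-p) is the binary entropy function.

H(0.0581) = 0.3199 bits
C = 1 - 0.3199 = 0.6801 bits per symbol

This means we can reliably transmit up to 0.6801 bits of information per channel use.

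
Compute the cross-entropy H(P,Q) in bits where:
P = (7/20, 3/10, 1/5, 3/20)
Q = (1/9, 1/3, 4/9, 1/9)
2.2944 bits

Cross-entropy: H(P,Q) = -Σ p(x) log q(x)

Alternatively: H(P,Q) = H(P) + D_KL(P||Q)
H(P) = 1.9261 bits
D_KL(P||Q) = 0.3683 bits

H(P,Q) = 1.9261 + 0.3683 = 2.2944 bits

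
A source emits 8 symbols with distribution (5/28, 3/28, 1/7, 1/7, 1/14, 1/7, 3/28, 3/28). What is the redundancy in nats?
0.0314 nats

Redundancy measures how far a source is from maximum entropy:
R = H_max - H(X)

Maximum entropy for 8 symbols: H_max = log_e(8) = 2.0794 nats
Actual entropy: H(X) = 2.0480 nats
Redundancy: R = 2.0794 - 2.0480 = 0.0314 nats

This redundancy represents potential for compression: the source could be compressed by 0.0314 nats per symbol.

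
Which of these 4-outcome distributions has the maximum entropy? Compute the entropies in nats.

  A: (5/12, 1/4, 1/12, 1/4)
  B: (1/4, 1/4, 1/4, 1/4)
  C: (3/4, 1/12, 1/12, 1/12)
B

For a discrete distribution over n outcomes, entropy is maximized by the uniform distribution.

Computing entropies:
H(A) = 1.2650 nats
H(B) = 1.3863 nats
H(C) = 0.8370 nats

The uniform distribution (where all probabilities equal 1/4) achieves the maximum entropy of log_e(4) = 1.3863 nats.

Distribution B has the highest entropy.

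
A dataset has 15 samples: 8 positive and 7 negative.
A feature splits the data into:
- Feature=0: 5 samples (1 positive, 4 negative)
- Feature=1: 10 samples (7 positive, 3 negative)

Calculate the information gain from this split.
0.1686 bits

Information Gain = H(Y) - H(Y|Feature)

Before split:
P(positive) = 8/15 = 0.5333
H(Y) = 0.9968 bits

After split:
Feature=0: H = 0.7219 bits (weight = 5/15)
Feature=1: H = 0.8813 bits (weight = 10/15)
H(Y|Feature) = (5/15)×0.7219 + (10/15)×0.8813 = 0.8282 bits

Information Gain = 0.9968 - 0.8282 = 0.1686 bits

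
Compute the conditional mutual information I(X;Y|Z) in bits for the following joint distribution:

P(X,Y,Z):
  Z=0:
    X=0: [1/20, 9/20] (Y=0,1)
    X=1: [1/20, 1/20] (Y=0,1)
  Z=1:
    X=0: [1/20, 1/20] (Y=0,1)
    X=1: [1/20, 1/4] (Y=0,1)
0.0850 bits

Conditional mutual information: I(X;Y|Z) = H(X|Z) + H(Y|Z) - H(X,Y|Z)

H(Z) = 0.9710
H(X,Z) = 1.6855 → H(X|Z) = 0.7145
H(Y,Z) = 1.6855 → H(Y|Z) = 0.7145
H(X,Y,Z) = 2.3150 → H(X,Y|Z) = 1.3440

I(X;Y|Z) = 0.7145 + 0.7145 - 1.3440 = 0.0850 bits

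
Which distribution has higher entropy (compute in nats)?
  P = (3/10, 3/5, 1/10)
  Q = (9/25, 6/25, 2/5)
Q

Computing entropies in nats:
H(P) = 0.8979
H(Q) = 1.0768

Distribution Q has higher entropy.

Intuition: The distribution closer to uniform (more spread out) has higher entropy.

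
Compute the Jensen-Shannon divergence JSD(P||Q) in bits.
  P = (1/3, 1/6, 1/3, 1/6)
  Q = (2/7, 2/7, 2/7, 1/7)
0.0147 bits

Jensen-Shannon divergence is:
JSD(P||Q) = 0.5 × D_KL(P||M) + 0.5 × D_KL(Q||M)
where M = 0.5 × (P + Q) is the mixture distribution.

M = 0.5 × (1/3, 1/6, 1/3, 1/6) + 0.5 × (2/7, 2/7, 2/7, 1/7) = (0.309524, 0.22619, 0.309524, 0.154762)

D_KL(P||M) = 0.0157 bits
D_KL(Q||M) = 0.0138 bits

JSD(P||Q) = 0.5 × 0.0157 + 0.5 × 0.0138 = 0.0147 bits

Unlike KL divergence, JSD is symmetric and bounded: 0 ≤ JSD ≤ log(2).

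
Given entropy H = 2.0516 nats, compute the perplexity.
7.7803

Perplexity is e^H (or exp(H) for natural log).

H = 2.0516 nats
Perplexity = e^2.0516 = 7.7803

Interpretation: The model's uncertainty is equivalent to choosing uniformly among 7.8 options.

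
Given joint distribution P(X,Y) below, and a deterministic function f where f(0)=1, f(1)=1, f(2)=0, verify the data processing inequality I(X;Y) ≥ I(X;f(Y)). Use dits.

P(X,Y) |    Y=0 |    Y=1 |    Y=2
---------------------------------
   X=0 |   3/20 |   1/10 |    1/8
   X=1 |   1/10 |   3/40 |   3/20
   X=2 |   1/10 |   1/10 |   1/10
I(X;Y) = 0.0043, I(X;f(Y)) = 0.0033, inequality holds: 0.0043 ≥ 0.0033

Data Processing Inequality: For any Markov chain X → Y → Z, we have I(X;Y) ≥ I(X;Z).

Here Z = f(Y) is a deterministic function of Y, forming X → Y → Z.

Original I(X;Y) = 0.0043 dits

After applying f:
P(X,Z) where Z=f(Y):
- P(X,Z=0) = P(X,Y=2)
- P(X,Z=1) = P(X,Y=0) + P(X,Y=1)

I(X;Z) = I(X;f(Y)) = 0.0033 dits

Verification: 0.0043 ≥ 0.0033 ✓

Information cannot be created by processing; the function f can only lose information about X.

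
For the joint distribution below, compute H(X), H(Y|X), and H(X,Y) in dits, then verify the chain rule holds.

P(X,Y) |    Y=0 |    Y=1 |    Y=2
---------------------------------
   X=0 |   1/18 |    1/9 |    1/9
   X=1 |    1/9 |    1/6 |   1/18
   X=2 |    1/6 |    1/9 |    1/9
H(X,Y) = 0.9290, H(X) = 0.4731, H(Y|X) = 0.4559 (all in dits)

Chain rule: H(X,Y) = H(X) + H(Y|X)

Left side — joint entropy directly:
H(X,Y) = -Σ p(x,y) log p(x,y) = 0.9290 dits

Right side — compute H(Y|X) from the conditional distributions:
P(X) = (5/18, 1/3, 7/18), so H(X) = 0.4731 dits
H(Y|X) = Σ_x P(X=x) · H(Y|X=x):
  P(Y|X=0) = (1/5, 2/5, 2/5), H(Y|X=0) = 0.4581, weight P(X=0) = 5/18
  P(Y|X=1) = (1/3, 1/2, 1/6), H(Y|X=1) = 0.4392, weight P(X=1) = 1/3
  P(Y|X=2) = (3/7, 2/7, 2/7), H(Y|X=2) = 0.4686, weight P(X=2) = 7/18
H(Y|X) = 0.4559 dits

H(X) + H(Y|X) = 0.4731 + 0.4559 = 0.9290 dits

Both sides equal 0.9290 dits. ✓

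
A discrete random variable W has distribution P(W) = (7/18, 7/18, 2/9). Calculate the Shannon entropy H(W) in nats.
1.0688 nats

Shannon entropy is H(X) = -Σ p(x) log p(x).

For P = (7/18, 7/18, 2/9):
H = -7/18 × log_e(7/18) -7/18 × log_e(7/18) -2/9 × log_e(2/9)
H = 1.0688 nats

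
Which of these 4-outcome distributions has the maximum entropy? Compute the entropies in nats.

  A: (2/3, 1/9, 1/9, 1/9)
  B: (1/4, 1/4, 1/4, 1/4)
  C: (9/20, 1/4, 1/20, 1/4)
B

For a discrete distribution over n outcomes, entropy is maximized by the uniform distribution.

Computing entropies:
H(A) = 1.0027 nats
H(B) = 1.3863 nats
H(C) = 1.2023 nats

The uniform distribution (where all probabilities equal 1/4) achieves the maximum entropy of log_e(4) = 1.3863 nats.

Distribution B has the highest entropy.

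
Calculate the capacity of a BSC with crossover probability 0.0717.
0.6278 bits

For a binary symmetric channel (BSC) with error probability p:
Capacity C = 1 - H(p) bits per symbol

where H(p) = -p log₂(p) - (1-p) log₂(1-p) is the binary entropy function.

H(0.0717) = 0.3722 bits
C = 1 - 0.3722 = 0.6278 bits per symbol

This means we can reliably transmit up to 0.6278 bits of information per channel use.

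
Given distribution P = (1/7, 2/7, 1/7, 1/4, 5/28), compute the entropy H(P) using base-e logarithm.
1.5681 nats

Shannon entropy is H(X) = -Σ p(x) log p(x).

For P = (1/7, 2/7, 1/7, 1/4, 5/28):
H = -1/7 × log_e(1/7) -2/7 × log_e(2/7) -1/7 × log_e(1/7) -1/4 × log_e(1/4) -5/28 × log_e(5/28)
H = 1.5681 nats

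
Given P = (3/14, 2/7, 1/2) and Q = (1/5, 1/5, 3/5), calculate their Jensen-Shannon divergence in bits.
0.0089 bits

Jensen-Shannon divergence is:
JSD(P||Q) = 0.5 × D_KL(P||M) + 0.5 × D_KL(Q||M)
where M = 0.5 × (P + Q) is the mixture distribution.

M = 0.5 × (3/14, 2/7, 1/2) + 0.5 × (1/5, 1/5, 3/5) = (0.207143, 0.242857, 11/20)

D_KL(P||M) = 0.0087 bits
D_KL(Q||M) = 0.0092 bits

JSD(P||Q) = 0.5 × 0.0087 + 0.5 × 0.0092 = 0.0089 bits

Unlike KL divergence, JSD is symmetric and bounded: 0 ≤ JSD ≤ log(2).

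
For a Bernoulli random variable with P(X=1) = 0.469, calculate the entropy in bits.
0.9972 bits

The binary entropy function is:
H(p) = -p log(p) - (1-p) log(1-p)

H(0.469) = -0.469 × log_2(0.469) - 0.531 × log_2(0.531)
H(0.469) = 0.9972 bits

Note: Binary entropy is maximized at p=0.5 (H=1 bit) and minimized at p=0 or p=1 (H=0).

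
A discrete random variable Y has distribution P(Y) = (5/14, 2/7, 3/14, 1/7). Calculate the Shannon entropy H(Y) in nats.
1.3337 nats

Shannon entropy is H(X) = -Σ p(x) log p(x).

For P = (5/14, 2/7, 3/14, 1/7):
H = -5/14 × log_e(5/14) -2/7 × log_e(2/7) -3/14 × log_e(3/14) -1/7 × log_e(1/7)
H = 1.3337 nats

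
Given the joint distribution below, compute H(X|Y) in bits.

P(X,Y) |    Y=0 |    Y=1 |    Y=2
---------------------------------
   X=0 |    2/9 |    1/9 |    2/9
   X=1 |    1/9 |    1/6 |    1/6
0.9590 bits

Using the chain rule: H(X|Y) = H(X,Y) - H(Y)

First, compute H(X,Y) = 2.5305 bits

Marginal P(Y) = (1/3, 5/18, 7/18)
H(Y) = 1.5715 bits

H(X|Y) = H(X,Y) - H(Y) = 2.5305 - 1.5715 = 0.9590 bits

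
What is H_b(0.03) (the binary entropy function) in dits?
0.0585 dits

The binary entropy function is:
H(p) = -p log(p) - (1-p) log(1-p)

H(0.03) = -0.03 × log_10(0.03) - 0.97 × log_10(0.97)
H(0.03) = 0.0585 dits

Note: Binary entropy is maximized at p=0.5 (H=1 bit) and minimized at p=0 or p=1 (H=0).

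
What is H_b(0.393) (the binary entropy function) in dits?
0.2910 dits

The binary entropy function is:
H(p) = -p log(p) - (1-p) log(1-p)

H(0.393) = -0.393 × log_10(0.393) - 0.607 × log_10(0.607)
H(0.393) = 0.2910 dits

Note: Binary entropy is maximized at p=0.5 (H=1 bit) and minimized at p=0 or p=1 (H=0).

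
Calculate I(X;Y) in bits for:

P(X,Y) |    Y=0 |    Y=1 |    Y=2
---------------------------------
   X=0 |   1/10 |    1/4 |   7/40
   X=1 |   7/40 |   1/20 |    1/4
0.1277 bits

Mutual information: I(X;Y) = H(X) + H(Y) - H(X,Y)

Marginals:
P(X) = (21/40, 19/40), H(X) = 0.9982 bits
P(Y) = (11/40, 3/10, 17/40), H(Y) = 1.5579 bits

Joint entropy: H(X,Y) = 2.4284 bits

I(X;Y) = 0.9982 + 1.5579 - 2.4284 = 0.1277 bits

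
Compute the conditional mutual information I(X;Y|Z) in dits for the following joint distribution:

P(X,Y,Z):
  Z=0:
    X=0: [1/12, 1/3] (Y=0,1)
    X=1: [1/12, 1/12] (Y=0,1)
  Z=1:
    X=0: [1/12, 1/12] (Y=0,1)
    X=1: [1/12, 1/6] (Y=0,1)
0.0133 dits

Conditional mutual information: I(X;Y|Z) = H(X|Z) + H(Y|Z) - H(X,Y|Z)

H(Z) = 0.2950
H(X,Z) = 0.5683 → H(X|Z) = 0.2734
H(Y,Z) = 0.5683 → H(Y|Z) = 0.2734
H(X,Y,Z) = 0.8283 → H(X,Y|Z) = 0.5334

I(X;Y|Z) = 0.2734 + 0.2734 - 0.5334 = 0.0133 dits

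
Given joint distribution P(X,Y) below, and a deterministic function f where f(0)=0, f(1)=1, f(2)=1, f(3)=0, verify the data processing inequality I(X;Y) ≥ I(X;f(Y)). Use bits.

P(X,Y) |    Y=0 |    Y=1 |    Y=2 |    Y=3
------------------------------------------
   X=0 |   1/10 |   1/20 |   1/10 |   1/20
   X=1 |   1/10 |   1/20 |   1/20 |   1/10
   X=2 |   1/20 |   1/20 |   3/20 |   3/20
I(X;Y) = 0.0772, I(X;f(Y)) = 0.0173, inequality holds: 0.0772 ≥ 0.0173

Data Processing Inequality: For any Markov chain X → Y → Z, we have I(X;Y) ≥ I(X;Z).

Here Z = f(Y) is a deterministic function of Y, forming X → Y → Z.

Original I(X;Y) = 0.0772 bits

After applying f:
P(X,Z) where Z=f(Y):
- P(X,Z=0) = P(X,Y=0) + P(X,Y=3)
- P(X,Z=1) = P(X,Y=1) + P(X,Y=2)

I(X;Z) = I(X;f(Y)) = 0.0173 bits

Verification: 0.0772 ≥ 0.0173 ✓

Information cannot be created by processing; the function f can only lose information about X.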